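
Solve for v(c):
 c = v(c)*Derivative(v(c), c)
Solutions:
 v(c) = -sqrt(C1 + c^2)
 v(c) = sqrt(C1 + c^2)


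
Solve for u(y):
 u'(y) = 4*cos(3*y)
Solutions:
 u(y) = C1 + 4*sin(3*y)/3


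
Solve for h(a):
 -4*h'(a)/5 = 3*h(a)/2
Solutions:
 h(a) = C1*exp(-15*a/8)


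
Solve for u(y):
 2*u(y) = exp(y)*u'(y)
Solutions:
 u(y) = C1*exp(-2*exp(-y))


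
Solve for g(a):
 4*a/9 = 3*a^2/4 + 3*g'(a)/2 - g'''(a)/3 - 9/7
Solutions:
 g(a) = C1 + C2*exp(-3*sqrt(2)*a/2) + C3*exp(3*sqrt(2)*a/2) - a^3/6 + 4*a^2/27 + 40*a/63


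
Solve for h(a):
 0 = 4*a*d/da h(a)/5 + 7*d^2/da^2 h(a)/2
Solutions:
 h(a) = C1 + C2*erf(2*sqrt(35)*a/35)


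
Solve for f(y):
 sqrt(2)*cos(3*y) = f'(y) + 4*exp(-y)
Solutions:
 f(y) = C1 + sqrt(2)*sin(3*y)/3 + 4*exp(-y)


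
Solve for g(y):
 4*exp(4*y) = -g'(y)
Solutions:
 g(y) = C1 - exp(4*y)


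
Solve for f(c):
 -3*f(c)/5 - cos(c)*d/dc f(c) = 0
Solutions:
 f(c) = C1*(sin(c) - 1)^(3/10)/(sin(c) + 1)^(3/10)


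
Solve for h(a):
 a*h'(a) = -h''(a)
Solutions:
 h(a) = C1 + C2*erf(sqrt(2)*a/2)


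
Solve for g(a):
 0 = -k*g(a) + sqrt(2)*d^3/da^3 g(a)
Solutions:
 g(a) = C1*exp(2^(5/6)*a*k^(1/3)/2) + C2*exp(2^(5/6)*a*k^(1/3)*(-1 + sqrt(3)*I)/4) + C3*exp(-2^(5/6)*a*k^(1/3)*(1 + sqrt(3)*I)/4)


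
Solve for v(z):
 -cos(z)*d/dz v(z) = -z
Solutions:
 v(z) = C1 + Integral(z/cos(z), z)


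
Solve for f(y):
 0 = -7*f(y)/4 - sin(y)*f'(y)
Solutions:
 f(y) = C1*(cos(y) + 1)^(7/8)/(cos(y) - 1)^(7/8)


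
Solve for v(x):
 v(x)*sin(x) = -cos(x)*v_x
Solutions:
 v(x) = C1*cos(x)


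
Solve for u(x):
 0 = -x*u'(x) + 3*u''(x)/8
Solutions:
 u(x) = C1 + C2*erfi(2*sqrt(3)*x/3)


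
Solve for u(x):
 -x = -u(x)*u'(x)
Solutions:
 u(x) = -sqrt(C1 + x^2)
 u(x) = sqrt(C1 + x^2)


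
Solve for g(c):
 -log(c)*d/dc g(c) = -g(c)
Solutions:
 g(c) = C1*exp(li(c))


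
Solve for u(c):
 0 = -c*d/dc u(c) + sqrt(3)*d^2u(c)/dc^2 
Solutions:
 u(c) = C1 + C2*erfi(sqrt(2)*3^(3/4)*c/6)


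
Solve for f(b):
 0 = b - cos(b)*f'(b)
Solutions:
 f(b) = C1 + Integral(b/cos(b), b)


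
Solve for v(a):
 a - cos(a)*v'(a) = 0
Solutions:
 v(a) = C1 + Integral(a/cos(a), a)


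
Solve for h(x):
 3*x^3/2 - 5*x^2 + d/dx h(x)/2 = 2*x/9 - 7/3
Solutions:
 h(x) = C1 - 3*x^4/4 + 10*x^3/3 + 2*x^2/9 - 14*x/3


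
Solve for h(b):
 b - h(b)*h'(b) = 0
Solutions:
 h(b) = -sqrt(C1 + b^2)
 h(b) = sqrt(C1 + b^2)


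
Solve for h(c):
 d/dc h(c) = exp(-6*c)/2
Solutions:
 h(c) = C1 - exp(-6*c)/12


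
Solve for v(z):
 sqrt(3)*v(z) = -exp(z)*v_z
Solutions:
 v(z) = C1*exp(sqrt(3)*exp(-z))


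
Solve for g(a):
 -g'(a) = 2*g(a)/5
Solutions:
 g(a) = C1*exp(-2*a/5)


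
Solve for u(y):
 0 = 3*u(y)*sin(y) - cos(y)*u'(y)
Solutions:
 u(y) = C1/cos(y)^3


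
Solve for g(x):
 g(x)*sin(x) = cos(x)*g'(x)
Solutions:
 g(x) = C1/cos(x)


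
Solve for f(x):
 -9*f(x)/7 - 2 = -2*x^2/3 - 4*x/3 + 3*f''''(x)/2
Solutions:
 f(x) = 14*x^2/27 + 28*x/27 + (C1*sin(14^(3/4)*3^(1/4)*x/14) + C2*cos(14^(3/4)*3^(1/4)*x/14))*exp(-14^(3/4)*3^(1/4)*x/14) + (C3*sin(14^(3/4)*3^(1/4)*x/14) + C4*cos(14^(3/4)*3^(1/4)*x/14))*exp(14^(3/4)*3^(1/4)*x/14) - 14/9


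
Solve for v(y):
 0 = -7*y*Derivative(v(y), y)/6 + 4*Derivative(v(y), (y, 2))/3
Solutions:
 v(y) = C1 + C2*erfi(sqrt(7)*y/4)


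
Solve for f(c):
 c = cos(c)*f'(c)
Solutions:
 f(c) = C1 + Integral(c/cos(c), c)


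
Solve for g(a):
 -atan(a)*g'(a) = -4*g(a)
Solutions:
 g(a) = C1*exp(4*Integral(1/atan(a), a))


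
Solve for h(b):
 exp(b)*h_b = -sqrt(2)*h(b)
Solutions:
 h(b) = C1*exp(sqrt(2)*exp(-b))


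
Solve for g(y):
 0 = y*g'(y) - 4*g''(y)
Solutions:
 g(y) = C1 + C2*erfi(sqrt(2)*y/4)


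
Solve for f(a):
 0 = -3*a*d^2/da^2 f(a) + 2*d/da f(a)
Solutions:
 f(a) = C1 + C2*a^(5/3)


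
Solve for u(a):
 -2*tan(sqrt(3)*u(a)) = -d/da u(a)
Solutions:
 u(a) = sqrt(3)*(pi - asin(C1*exp(2*sqrt(3)*a)))/3
 u(a) = sqrt(3)*asin(C1*exp(2*sqrt(3)*a))/3


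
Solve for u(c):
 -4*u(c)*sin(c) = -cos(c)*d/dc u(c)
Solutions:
 u(c) = C1/cos(c)^4


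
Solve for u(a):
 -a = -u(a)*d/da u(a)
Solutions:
 u(a) = -sqrt(C1 + a^2)
 u(a) = sqrt(C1 + a^2)


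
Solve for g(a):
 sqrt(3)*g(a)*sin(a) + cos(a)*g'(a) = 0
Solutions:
 g(a) = C1*cos(a)^(sqrt(3))


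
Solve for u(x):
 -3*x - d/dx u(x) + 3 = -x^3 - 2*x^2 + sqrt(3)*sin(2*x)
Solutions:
 u(x) = C1 + x^4/4 + 2*x^3/3 - 3*x^2/2 + 3*x + sqrt(3)*cos(2*x)/2


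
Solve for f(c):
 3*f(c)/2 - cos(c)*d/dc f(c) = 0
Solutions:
 f(c) = C1*(sin(c) + 1)^(3/4)/(sin(c) - 1)^(3/4)


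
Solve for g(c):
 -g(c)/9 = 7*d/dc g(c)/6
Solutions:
 g(c) = C1*exp(-2*c/21)


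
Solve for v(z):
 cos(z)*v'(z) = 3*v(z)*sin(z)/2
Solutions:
 v(z) = C1/cos(z)^(3/2)


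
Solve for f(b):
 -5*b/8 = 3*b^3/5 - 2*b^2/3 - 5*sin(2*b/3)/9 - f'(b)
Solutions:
 f(b) = C1 + 3*b^4/20 - 2*b^3/9 + 5*b^2/16 + 5*cos(2*b/3)/6


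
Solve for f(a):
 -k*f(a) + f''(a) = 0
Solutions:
 f(a) = C1*exp(-a*sqrt(k)) + C2*exp(a*sqrt(k))


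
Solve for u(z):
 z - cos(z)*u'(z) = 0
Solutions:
 u(z) = C1 + Integral(z/cos(z), z)


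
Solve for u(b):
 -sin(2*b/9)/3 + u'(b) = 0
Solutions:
 u(b) = C1 - 3*cos(2*b/9)/2


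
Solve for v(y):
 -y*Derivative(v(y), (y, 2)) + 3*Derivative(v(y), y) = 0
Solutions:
 v(y) = C1 + C2*y^4


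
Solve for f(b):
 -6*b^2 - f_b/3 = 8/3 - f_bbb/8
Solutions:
 f(b) = C1 + C2*exp(-2*sqrt(6)*b/3) + C3*exp(2*sqrt(6)*b/3) - 6*b^3 - 43*b/2


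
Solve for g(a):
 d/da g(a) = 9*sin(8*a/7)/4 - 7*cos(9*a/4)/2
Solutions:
 g(a) = C1 - 14*sin(9*a/4)/9 - 63*cos(8*a/7)/32


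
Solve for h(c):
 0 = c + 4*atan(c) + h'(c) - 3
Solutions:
 h(c) = C1 - c^2/2 - 4*c*atan(c) + 3*c + 2*log(c^2 + 1)


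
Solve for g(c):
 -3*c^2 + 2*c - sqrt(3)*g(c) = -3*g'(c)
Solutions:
 g(c) = C1*exp(sqrt(3)*c/3) - sqrt(3)*c^2 - 6*c + 2*sqrt(3)*c/3 - 6*sqrt(3) + 2


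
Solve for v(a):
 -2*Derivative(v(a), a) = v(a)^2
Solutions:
 v(a) = 2/(C1 + a)


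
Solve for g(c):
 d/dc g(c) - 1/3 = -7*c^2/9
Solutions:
 g(c) = C1 - 7*c^3/27 + c/3


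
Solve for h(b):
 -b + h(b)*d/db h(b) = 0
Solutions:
 h(b) = -sqrt(C1 + b^2)
 h(b) = sqrt(C1 + b^2)


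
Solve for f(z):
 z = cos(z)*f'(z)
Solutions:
 f(z) = C1 + Integral(z/cos(z), z)


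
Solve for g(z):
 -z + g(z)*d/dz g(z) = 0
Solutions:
 g(z) = -sqrt(C1 + z^2)
 g(z) = sqrt(C1 + z^2)


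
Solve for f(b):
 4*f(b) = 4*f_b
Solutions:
 f(b) = C1*exp(b)


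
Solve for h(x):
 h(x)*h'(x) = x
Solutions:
 h(x) = -sqrt(C1 + x^2)
 h(x) = sqrt(C1 + x^2)


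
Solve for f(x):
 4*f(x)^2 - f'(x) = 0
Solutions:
 f(x) = -1/(C1 + 4*x)


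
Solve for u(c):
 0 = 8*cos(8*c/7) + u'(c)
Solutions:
 u(c) = C1 - 7*sin(8*c/7)


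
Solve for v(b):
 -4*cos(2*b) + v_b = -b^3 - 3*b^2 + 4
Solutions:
 v(b) = C1 - b^4/4 - b^3 + 4*b + 4*sin(b)*cos(b)


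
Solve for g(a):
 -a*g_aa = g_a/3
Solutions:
 g(a) = C1 + C2*a^(2/3)


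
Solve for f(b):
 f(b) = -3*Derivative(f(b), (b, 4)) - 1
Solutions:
 f(b) = (C1*sin(sqrt(2)*3^(3/4)*b/6) + C2*cos(sqrt(2)*3^(3/4)*b/6))*exp(-sqrt(2)*3^(3/4)*b/6) + (C3*sin(sqrt(2)*3^(3/4)*b/6) + C4*cos(sqrt(2)*3^(3/4)*b/6))*exp(sqrt(2)*3^(3/4)*b/6) - 1


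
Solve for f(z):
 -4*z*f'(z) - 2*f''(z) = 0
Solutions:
 f(z) = C1 + C2*erf(z)


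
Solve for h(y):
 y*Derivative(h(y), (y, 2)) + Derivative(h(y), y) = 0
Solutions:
 h(y) = C1 + C2*log(y)


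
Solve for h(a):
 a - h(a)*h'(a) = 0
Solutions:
 h(a) = -sqrt(C1 + a^2)
 h(a) = sqrt(C1 + a^2)


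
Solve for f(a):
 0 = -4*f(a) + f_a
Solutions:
 f(a) = C1*exp(4*a)


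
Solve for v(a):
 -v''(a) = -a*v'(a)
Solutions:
 v(a) = C1 + C2*erfi(sqrt(2)*a/2)


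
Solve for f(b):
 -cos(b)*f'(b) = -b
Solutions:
 f(b) = C1 + Integral(b/cos(b), b)


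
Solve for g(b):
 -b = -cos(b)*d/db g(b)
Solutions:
 g(b) = C1 + Integral(b/cos(b), b)


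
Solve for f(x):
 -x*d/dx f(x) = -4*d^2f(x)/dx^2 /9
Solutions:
 f(x) = C1 + C2*erfi(3*sqrt(2)*x/4)


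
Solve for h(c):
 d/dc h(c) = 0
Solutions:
 h(c) = C1


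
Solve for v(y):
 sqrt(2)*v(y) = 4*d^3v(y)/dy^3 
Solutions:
 v(y) = C3*exp(sqrt(2)*y/2) + (C1*sin(sqrt(6)*y/4) + C2*cos(sqrt(6)*y/4))*exp(-sqrt(2)*y/4)


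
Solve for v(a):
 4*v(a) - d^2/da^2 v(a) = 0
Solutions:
 v(a) = C1*exp(-2*a) + C2*exp(2*a)


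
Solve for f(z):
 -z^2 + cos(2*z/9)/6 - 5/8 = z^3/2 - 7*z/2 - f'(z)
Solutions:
 f(z) = C1 + z^4/8 + z^3/3 - 7*z^2/4 + 5*z/8 - 3*sin(2*z/9)/4


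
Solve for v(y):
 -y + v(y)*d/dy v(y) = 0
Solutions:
 v(y) = -sqrt(C1 + y^2)
 v(y) = sqrt(C1 + y^2)


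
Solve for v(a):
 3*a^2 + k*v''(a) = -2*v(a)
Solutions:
 v(a) = C1*exp(-sqrt(2)*a*sqrt(-1/k)) + C2*exp(sqrt(2)*a*sqrt(-1/k)) - 3*a^2/2 + 3*k/2


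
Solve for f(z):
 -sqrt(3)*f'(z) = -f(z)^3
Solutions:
 f(z) = -sqrt(6)*sqrt(-1/(C1 + sqrt(3)*z))/2
 f(z) = sqrt(6)*sqrt(-1/(C1 + sqrt(3)*z))/2


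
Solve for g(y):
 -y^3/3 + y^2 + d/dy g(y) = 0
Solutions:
 g(y) = C1 + y^4/12 - y^3/3


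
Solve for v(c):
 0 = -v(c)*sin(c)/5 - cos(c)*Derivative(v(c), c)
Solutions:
 v(c) = C1*cos(c)^(1/5)


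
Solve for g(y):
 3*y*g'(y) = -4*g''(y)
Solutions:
 g(y) = C1 + C2*erf(sqrt(6)*y/4)


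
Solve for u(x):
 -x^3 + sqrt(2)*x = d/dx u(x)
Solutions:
 u(x) = C1 - x^4/4 + sqrt(2)*x^2/2


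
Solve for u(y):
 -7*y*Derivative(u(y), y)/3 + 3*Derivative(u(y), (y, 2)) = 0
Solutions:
 u(y) = C1 + C2*erfi(sqrt(14)*y/6)


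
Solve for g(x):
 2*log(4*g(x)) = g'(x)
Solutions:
 -Integral(1/(log(_y) + 2*log(2)), (_y, g(x)))/2 = C1 - x


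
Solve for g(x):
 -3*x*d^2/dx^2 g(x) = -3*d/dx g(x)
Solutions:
 g(x) = C1 + C2*x^2


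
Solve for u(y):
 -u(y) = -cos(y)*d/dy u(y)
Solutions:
 u(y) = C1*sqrt(sin(y) + 1)/sqrt(sin(y) - 1)


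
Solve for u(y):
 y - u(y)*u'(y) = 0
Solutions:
 u(y) = -sqrt(C1 + y^2)
 u(y) = sqrt(C1 + y^2)


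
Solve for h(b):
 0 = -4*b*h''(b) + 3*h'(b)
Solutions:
 h(b) = C1 + C2*b^(7/4)


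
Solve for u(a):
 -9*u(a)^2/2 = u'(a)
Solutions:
 u(a) = 2/(C1 + 9*a)


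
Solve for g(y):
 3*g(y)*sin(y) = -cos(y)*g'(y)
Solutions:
 g(y) = C1*cos(y)^3


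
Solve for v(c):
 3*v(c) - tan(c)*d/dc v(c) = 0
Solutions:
 v(c) = C1*sin(c)^3


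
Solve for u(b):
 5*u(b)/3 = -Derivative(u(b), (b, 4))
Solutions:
 u(b) = (C1*sin(sqrt(2)*3^(3/4)*5^(1/4)*b/6) + C2*cos(sqrt(2)*3^(3/4)*5^(1/4)*b/6))*exp(-sqrt(2)*3^(3/4)*5^(1/4)*b/6) + (C3*sin(sqrt(2)*3^(3/4)*5^(1/4)*b/6) + C4*cos(sqrt(2)*3^(3/4)*5^(1/4)*b/6))*exp(sqrt(2)*3^(3/4)*5^(1/4)*b/6)


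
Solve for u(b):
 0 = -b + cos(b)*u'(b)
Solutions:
 u(b) = C1 + Integral(b/cos(b), b)


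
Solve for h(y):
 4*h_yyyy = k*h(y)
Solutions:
 h(y) = C1*exp(-sqrt(2)*k^(1/4)*y/2) + C2*exp(sqrt(2)*k^(1/4)*y/2) + C3*exp(-sqrt(2)*I*k^(1/4)*y/2) + C4*exp(sqrt(2)*I*k^(1/4)*y/2)


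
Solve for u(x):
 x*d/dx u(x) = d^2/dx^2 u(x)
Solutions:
 u(x) = C1 + C2*erfi(sqrt(2)*x/2)


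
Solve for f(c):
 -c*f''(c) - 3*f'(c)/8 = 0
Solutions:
 f(c) = C1 + C2*c^(5/8)


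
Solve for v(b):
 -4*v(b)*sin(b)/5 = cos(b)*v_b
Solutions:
 v(b) = C1*cos(b)^(4/5)


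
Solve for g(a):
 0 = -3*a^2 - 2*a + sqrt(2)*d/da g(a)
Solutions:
 g(a) = C1 + sqrt(2)*a^3/2 + sqrt(2)*a^2/2


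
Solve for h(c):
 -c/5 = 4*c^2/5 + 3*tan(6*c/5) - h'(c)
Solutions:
 h(c) = C1 + 4*c^3/15 + c^2/10 - 5*log(cos(6*c/5))/2


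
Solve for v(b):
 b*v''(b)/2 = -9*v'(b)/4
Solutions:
 v(b) = C1 + C2/b^(7/2)


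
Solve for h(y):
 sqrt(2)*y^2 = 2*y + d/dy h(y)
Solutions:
 h(y) = C1 + sqrt(2)*y^3/3 - y^2


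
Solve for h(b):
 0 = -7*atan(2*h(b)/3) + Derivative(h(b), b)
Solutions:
 Integral(1/atan(2*_y/3), (_y, h(b))) = C1 + 7*b


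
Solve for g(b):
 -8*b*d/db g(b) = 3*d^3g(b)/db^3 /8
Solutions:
 g(b) = C1 + Integral(C2*airyai(-4*3^(2/3)*b/3) + C3*airybi(-4*3^(2/3)*b/3), b)


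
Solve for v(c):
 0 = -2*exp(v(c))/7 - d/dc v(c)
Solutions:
 v(c) = log(1/(C1 + 2*c)) + log(7)


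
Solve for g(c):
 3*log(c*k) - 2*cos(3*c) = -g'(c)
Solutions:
 g(c) = C1 - 3*c*log(c*k) + 3*c + 2*sin(3*c)/3


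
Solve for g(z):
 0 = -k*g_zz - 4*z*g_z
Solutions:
 g(z) = C1 + C2*sqrt(k)*erf(sqrt(2)*z*sqrt(1/k))


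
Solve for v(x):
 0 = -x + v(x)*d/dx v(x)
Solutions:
 v(x) = -sqrt(C1 + x^2)
 v(x) = sqrt(C1 + x^2)


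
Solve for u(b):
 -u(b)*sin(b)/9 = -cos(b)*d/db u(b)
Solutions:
 u(b) = C1/cos(b)^(1/9)


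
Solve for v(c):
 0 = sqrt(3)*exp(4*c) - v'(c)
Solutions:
 v(c) = C1 + sqrt(3)*exp(4*c)/4


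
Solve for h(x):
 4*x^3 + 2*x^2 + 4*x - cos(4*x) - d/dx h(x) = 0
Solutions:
 h(x) = C1 + x^4 + 2*x^3/3 + 2*x^2 - sin(4*x)/4


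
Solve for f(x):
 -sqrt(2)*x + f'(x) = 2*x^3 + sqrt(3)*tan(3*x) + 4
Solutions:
 f(x) = C1 + x^4/2 + sqrt(2)*x^2/2 + 4*x - sqrt(3)*log(cos(3*x))/3


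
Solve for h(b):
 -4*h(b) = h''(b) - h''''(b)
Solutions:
 h(b) = C1*exp(-sqrt(2)*b*sqrt(1 + sqrt(17))/2) + C2*exp(sqrt(2)*b*sqrt(1 + sqrt(17))/2) + C3*sin(sqrt(2)*b*sqrt(-1 + sqrt(17))/2) + C4*cos(sqrt(2)*b*sqrt(-1 + sqrt(17))/2)


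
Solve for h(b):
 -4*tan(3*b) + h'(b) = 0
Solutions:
 h(b) = C1 - 4*log(cos(3*b))/3


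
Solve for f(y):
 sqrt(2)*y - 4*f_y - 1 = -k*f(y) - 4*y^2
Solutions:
 f(y) = C1*exp(k*y/4) - 4*y^2/k - sqrt(2)*y/k + 1/k - 32*y/k^2 - 4*sqrt(2)/k^2 - 128/k^3


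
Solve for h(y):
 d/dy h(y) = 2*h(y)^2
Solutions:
 h(y) = -1/(C1 + 2*y)


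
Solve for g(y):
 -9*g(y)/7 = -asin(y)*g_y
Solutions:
 g(y) = C1*exp(9*Integral(1/asin(y), y)/7)


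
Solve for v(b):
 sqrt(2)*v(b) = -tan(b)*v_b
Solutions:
 v(b) = C1/sin(b)^(sqrt(2))


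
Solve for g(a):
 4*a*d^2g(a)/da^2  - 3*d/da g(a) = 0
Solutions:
 g(a) = C1 + C2*a^(7/4)


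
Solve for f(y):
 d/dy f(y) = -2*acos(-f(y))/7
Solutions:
 Integral(1/acos(-_y), (_y, f(y))) = C1 - 2*y/7


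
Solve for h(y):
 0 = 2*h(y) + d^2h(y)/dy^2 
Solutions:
 h(y) = C1*sin(sqrt(2)*y) + C2*cos(sqrt(2)*y)


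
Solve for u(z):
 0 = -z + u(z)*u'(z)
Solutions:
 u(z) = -sqrt(C1 + z^2)
 u(z) = sqrt(C1 + z^2)


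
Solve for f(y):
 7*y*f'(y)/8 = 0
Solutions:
 f(y) = C1


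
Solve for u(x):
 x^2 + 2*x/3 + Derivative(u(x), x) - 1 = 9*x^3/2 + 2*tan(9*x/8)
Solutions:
 u(x) = C1 + 9*x^4/8 - x^3/3 - x^2/3 + x - 16*log(cos(9*x/8))/9


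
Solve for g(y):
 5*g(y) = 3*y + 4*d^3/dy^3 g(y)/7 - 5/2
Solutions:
 g(y) = C3*exp(70^(1/3)*y/2) + 3*y/5 + (C1*sin(sqrt(3)*70^(1/3)*y/4) + C2*cos(sqrt(3)*70^(1/3)*y/4))*exp(-70^(1/3)*y/4) - 1/2


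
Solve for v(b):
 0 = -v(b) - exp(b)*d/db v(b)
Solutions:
 v(b) = C1*exp(exp(-b))


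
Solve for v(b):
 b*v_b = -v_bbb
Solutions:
 v(b) = C1 + Integral(C2*airyai(-b) + C3*airybi(-b), b)


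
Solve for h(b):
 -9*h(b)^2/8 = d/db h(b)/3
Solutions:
 h(b) = 8/(C1 + 27*b)


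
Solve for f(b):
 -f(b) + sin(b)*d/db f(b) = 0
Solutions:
 f(b) = C1*sqrt(cos(b) - 1)/sqrt(cos(b) + 1)


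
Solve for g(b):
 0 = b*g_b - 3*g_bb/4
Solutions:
 g(b) = C1 + C2*erfi(sqrt(6)*b/3)


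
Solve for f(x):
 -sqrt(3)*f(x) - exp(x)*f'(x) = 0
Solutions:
 f(x) = C1*exp(sqrt(3)*exp(-x))


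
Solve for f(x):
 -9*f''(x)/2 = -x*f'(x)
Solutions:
 f(x) = C1 + C2*erfi(x/3)


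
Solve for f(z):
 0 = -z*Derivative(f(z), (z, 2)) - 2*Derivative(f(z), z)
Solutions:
 f(z) = C1 + C2/z


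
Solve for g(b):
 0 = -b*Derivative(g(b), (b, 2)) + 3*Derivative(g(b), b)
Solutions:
 g(b) = C1 + C2*b^4


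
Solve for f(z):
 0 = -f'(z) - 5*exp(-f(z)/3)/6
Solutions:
 f(z) = 3*log(C1 - 5*z/18)


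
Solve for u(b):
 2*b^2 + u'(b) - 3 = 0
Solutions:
 u(b) = C1 - 2*b^3/3 + 3*b


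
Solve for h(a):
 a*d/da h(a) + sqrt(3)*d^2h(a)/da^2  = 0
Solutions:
 h(a) = C1 + C2*erf(sqrt(2)*3^(3/4)*a/6)


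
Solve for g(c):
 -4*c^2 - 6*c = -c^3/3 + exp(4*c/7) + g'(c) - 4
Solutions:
 g(c) = C1 + c^4/12 - 4*c^3/3 - 3*c^2 + 4*c - 7*exp(4*c/7)/4


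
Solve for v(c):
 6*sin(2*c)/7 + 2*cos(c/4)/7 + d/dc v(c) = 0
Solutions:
 v(c) = C1 - 8*sin(c/4)/7 + 3*cos(2*c)/7


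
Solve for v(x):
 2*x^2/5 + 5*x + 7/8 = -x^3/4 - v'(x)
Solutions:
 v(x) = C1 - x^4/16 - 2*x^3/15 - 5*x^2/2 - 7*x/8


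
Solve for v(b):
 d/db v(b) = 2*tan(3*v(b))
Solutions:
 v(b) = -asin(C1*exp(6*b))/3 + pi/3
 v(b) = asin(C1*exp(6*b))/3


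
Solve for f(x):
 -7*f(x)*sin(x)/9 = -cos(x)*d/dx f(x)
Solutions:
 f(x) = C1/cos(x)^(7/9)


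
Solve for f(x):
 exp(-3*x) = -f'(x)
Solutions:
 f(x) = C1 + exp(-3*x)/3


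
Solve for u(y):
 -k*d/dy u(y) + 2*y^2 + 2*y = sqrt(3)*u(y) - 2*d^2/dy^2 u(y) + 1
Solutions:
 u(y) = C1*exp(y*(k - sqrt(k^2 + 8*sqrt(3)))/4) + C2*exp(y*(k + sqrt(k^2 + 8*sqrt(3)))/4) + 4*sqrt(3)*k^2/9 - 4*k*y/3 - 2*k/3 + 2*sqrt(3)*y^2/3 + 2*sqrt(3)*y/3 - sqrt(3)/3 + 8/3


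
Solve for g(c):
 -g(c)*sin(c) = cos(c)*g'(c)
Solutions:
 g(c) = C1*cos(c)


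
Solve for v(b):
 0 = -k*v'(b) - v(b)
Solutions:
 v(b) = C1*exp(-b/k)


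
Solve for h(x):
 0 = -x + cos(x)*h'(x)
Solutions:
 h(x) = C1 + Integral(x/cos(x), x)


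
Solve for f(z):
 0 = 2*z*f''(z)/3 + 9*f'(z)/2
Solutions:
 f(z) = C1 + C2/z^(23/4)


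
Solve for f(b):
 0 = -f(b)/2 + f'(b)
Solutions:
 f(b) = C1*exp(b/2)


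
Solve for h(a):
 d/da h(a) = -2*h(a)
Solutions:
 h(a) = C1*exp(-2*a)


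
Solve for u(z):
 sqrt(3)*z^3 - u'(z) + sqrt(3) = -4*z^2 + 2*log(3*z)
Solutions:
 u(z) = C1 + sqrt(3)*z^4/4 + 4*z^3/3 - 2*z*log(z) - z*log(9) + sqrt(3)*z + 2*z


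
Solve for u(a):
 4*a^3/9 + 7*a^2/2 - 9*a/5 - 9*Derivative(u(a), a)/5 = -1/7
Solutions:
 u(a) = C1 + 5*a^4/81 + 35*a^3/54 - a^2/2 + 5*a/63


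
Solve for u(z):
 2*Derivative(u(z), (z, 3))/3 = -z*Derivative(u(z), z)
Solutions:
 u(z) = C1 + Integral(C2*airyai(-2^(2/3)*3^(1/3)*z/2) + C3*airybi(-2^(2/3)*3^(1/3)*z/2), z)


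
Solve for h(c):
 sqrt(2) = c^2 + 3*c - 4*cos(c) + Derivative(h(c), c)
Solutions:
 h(c) = C1 - c^3/3 - 3*c^2/2 + sqrt(2)*c + 4*sin(c)


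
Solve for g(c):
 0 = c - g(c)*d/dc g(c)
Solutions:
 g(c) = -sqrt(C1 + c^2)
 g(c) = sqrt(C1 + c^2)


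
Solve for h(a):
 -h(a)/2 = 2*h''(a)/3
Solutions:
 h(a) = C1*sin(sqrt(3)*a/2) + C2*cos(sqrt(3)*a/2)


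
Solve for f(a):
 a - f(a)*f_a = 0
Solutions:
 f(a) = -sqrt(C1 + a^2)
 f(a) = sqrt(C1 + a^2)


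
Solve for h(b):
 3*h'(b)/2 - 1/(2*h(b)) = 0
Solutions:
 h(b) = -sqrt(C1 + 6*b)/3
 h(b) = sqrt(C1 + 6*b)/3


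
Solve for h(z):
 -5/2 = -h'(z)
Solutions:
 h(z) = C1 + 5*z/2


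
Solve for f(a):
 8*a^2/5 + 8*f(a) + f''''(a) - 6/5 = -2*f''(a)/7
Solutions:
 f(a) = -a^2/5 + (C1*sin(2^(3/4)*a*cos(atan(sqrt(391))/2)) + C2*cos(2^(3/4)*a*cos(atan(sqrt(391))/2)))*exp(-2^(3/4)*a*sin(atan(sqrt(391))/2)) + (C3*sin(2^(3/4)*a*cos(atan(sqrt(391))/2)) + C4*cos(2^(3/4)*a*cos(atan(sqrt(391))/2)))*exp(2^(3/4)*a*sin(atan(sqrt(391))/2)) + 23/140


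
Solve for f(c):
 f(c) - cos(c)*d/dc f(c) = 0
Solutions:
 f(c) = C1*sqrt(sin(c) + 1)/sqrt(sin(c) - 1)


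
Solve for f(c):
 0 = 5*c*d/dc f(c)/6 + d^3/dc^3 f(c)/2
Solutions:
 f(c) = C1 + Integral(C2*airyai(-3^(2/3)*5^(1/3)*c/3) + C3*airybi(-3^(2/3)*5^(1/3)*c/3), c)


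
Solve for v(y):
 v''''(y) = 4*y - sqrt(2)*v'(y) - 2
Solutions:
 v(y) = C1 + C4*exp(-2^(1/6)*y) + sqrt(2)*y^2 - sqrt(2)*y + (C2*sin(2^(1/6)*sqrt(3)*y/2) + C3*cos(2^(1/6)*sqrt(3)*y/2))*exp(2^(1/6)*y/2)


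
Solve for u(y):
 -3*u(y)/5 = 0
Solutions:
 u(y) = 0


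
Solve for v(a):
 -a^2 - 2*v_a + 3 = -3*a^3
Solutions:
 v(a) = C1 + 3*a^4/8 - a^3/6 + 3*a/2


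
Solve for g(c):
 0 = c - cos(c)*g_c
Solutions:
 g(c) = C1 + Integral(c/cos(c), c)


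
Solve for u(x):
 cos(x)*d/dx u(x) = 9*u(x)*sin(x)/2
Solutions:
 u(x) = C1/cos(x)^(9/2)


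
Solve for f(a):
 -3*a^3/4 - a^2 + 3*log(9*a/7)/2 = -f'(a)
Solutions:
 f(a) = C1 + 3*a^4/16 + a^3/3 - 3*a*log(a)/2 - 3*a*log(3) + 3*a/2 + 3*a*log(7)/2


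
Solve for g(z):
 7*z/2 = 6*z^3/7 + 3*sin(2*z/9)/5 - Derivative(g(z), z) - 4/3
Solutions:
 g(z) = C1 + 3*z^4/14 - 7*z^2/4 - 4*z/3 - 27*cos(2*z/9)/10


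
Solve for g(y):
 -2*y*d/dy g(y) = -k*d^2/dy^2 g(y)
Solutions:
 g(y) = C1 + C2*erf(y*sqrt(-1/k))/sqrt(-1/k)


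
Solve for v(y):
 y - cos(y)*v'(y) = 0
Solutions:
 v(y) = C1 + Integral(y/cos(y), y)


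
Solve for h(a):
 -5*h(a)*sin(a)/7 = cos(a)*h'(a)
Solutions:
 h(a) = C1*cos(a)^(5/7)


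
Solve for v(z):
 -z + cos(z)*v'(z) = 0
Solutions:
 v(z) = C1 + Integral(z/cos(z), z)


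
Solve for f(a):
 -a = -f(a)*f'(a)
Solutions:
 f(a) = -sqrt(C1 + a^2)
 f(a) = sqrt(C1 + a^2)


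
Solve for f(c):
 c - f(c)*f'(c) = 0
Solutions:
 f(c) = -sqrt(C1 + c^2)
 f(c) = sqrt(C1 + c^2)


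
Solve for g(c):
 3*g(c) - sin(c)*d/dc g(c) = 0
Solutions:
 g(c) = C1*(cos(c) - 1)^(3/2)/(cos(c) + 1)^(3/2)


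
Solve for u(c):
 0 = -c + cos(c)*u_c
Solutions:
 u(c) = C1 + Integral(c/cos(c), c)


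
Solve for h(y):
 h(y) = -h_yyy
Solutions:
 h(y) = C3*exp(-y) + (C1*sin(sqrt(3)*y/2) + C2*cos(sqrt(3)*y/2))*exp(y/2)


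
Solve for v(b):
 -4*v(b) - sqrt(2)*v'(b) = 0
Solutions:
 v(b) = C1*exp(-2*sqrt(2)*b)


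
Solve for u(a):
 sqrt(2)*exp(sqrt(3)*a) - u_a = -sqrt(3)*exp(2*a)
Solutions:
 u(a) = C1 + sqrt(3)*exp(2*a)/2 + sqrt(6)*exp(sqrt(3)*a)/3


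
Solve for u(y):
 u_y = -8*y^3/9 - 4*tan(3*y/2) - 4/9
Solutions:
 u(y) = C1 - 2*y^4/9 - 4*y/9 + 8*log(cos(3*y/2))/3


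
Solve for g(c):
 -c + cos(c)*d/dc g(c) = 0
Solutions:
 g(c) = C1 + Integral(c/cos(c), c)


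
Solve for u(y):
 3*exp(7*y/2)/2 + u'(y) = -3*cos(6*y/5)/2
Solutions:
 u(y) = C1 - 3*exp(7*y/2)/7 - 5*sin(6*y/5)/4


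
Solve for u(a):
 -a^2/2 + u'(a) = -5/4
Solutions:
 u(a) = C1 + a^3/6 - 5*a/4


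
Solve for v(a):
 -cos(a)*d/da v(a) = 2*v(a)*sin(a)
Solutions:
 v(a) = C1*cos(a)^2


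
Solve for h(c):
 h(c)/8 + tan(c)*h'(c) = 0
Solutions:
 h(c) = C1/sin(c)^(1/8)


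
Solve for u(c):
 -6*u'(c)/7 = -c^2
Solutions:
 u(c) = C1 + 7*c^3/18


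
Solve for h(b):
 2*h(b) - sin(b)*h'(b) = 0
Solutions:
 h(b) = C1*(cos(b) - 1)/(cos(b) + 1)


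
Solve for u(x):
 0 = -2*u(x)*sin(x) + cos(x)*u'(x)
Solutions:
 u(x) = C1/cos(x)^2


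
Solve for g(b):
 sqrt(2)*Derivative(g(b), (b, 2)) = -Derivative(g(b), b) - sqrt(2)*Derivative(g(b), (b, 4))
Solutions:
 g(b) = C1 + C2*exp(-sqrt(2)*3^(1/3)*b*(-(9 + sqrt(105))^(1/3) + 2*3^(1/3)/(9 + sqrt(105))^(1/3))/12)*sin(sqrt(2)*3^(1/6)*b*(6/(9 + sqrt(105))^(1/3) + 3^(2/3)*(9 + sqrt(105))^(1/3))/12) + C3*exp(-sqrt(2)*3^(1/3)*b*(-(9 + sqrt(105))^(1/3) + 2*3^(1/3)/(9 + sqrt(105))^(1/3))/12)*cos(sqrt(2)*3^(1/6)*b*(6/(9 + sqrt(105))^(1/3) + 3^(2/3)*(9 + sqrt(105))^(1/3))/12) + C4*exp(sqrt(2)*3^(1/3)*b*(-(9 + sqrt(105))^(1/3) + 2*3^(1/3)/(9 + sqrt(105))^(1/3))/6)


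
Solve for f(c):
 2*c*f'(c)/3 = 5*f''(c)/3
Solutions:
 f(c) = C1 + C2*erfi(sqrt(5)*c/5)


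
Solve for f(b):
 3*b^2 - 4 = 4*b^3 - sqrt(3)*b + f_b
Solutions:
 f(b) = C1 - b^4 + b^3 + sqrt(3)*b^2/2 - 4*b


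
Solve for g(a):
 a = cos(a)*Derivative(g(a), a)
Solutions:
 g(a) = C1 + Integral(a/cos(a), a)


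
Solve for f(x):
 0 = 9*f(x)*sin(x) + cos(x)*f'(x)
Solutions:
 f(x) = C1*cos(x)^9


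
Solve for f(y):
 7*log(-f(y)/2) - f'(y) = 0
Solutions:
 -Integral(1/(log(-_y) - log(2)), (_y, f(y)))/7 = C1 - y


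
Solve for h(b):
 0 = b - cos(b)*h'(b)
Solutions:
 h(b) = C1 + Integral(b/cos(b), b)


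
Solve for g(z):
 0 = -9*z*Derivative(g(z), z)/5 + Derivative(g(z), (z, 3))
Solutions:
 g(z) = C1 + Integral(C2*airyai(15^(2/3)*z/5) + C3*airybi(15^(2/3)*z/5), z)


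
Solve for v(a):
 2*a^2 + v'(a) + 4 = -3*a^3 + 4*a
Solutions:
 v(a) = C1 - 3*a^4/4 - 2*a^3/3 + 2*a^2 - 4*a


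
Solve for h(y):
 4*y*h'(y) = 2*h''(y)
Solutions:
 h(y) = C1 + C2*erfi(y)


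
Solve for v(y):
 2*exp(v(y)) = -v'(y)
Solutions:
 v(y) = log(1/(C1 + 2*y))


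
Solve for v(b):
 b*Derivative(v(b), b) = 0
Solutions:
 v(b) = C1


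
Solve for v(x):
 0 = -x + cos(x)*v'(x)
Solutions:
 v(x) = C1 + Integral(x/cos(x), x)


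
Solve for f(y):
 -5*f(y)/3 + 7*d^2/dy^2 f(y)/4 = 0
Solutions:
 f(y) = C1*exp(-2*sqrt(105)*y/21) + C2*exp(2*sqrt(105)*y/21)


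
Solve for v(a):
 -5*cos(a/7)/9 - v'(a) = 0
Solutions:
 v(a) = C1 - 35*sin(a/7)/9


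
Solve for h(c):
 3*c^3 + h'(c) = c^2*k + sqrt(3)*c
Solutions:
 h(c) = C1 - 3*c^4/4 + c^3*k/3 + sqrt(3)*c^2/2


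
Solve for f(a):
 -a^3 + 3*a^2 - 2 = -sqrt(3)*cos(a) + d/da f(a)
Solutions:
 f(a) = C1 - a^4/4 + a^3 - 2*a + sqrt(3)*sin(a)


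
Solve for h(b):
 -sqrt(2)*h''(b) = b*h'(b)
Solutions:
 h(b) = C1 + C2*erf(2^(1/4)*b/2)


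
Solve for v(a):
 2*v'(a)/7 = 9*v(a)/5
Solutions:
 v(a) = C1*exp(63*a/10)


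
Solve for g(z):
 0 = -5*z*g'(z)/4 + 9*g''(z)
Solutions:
 g(z) = C1 + C2*erfi(sqrt(10)*z/12)


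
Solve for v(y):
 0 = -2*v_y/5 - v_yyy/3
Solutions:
 v(y) = C1 + C2*sin(sqrt(30)*y/5) + C3*cos(sqrt(30)*y/5)


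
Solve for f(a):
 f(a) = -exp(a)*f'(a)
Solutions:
 f(a) = C1*exp(exp(-a))


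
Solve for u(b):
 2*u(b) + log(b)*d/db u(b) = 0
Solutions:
 u(b) = C1*exp(-2*li(b))


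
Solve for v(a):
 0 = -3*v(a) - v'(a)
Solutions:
 v(a) = C1*exp(-3*a)


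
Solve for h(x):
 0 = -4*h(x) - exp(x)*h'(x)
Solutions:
 h(x) = C1*exp(4*exp(-x))


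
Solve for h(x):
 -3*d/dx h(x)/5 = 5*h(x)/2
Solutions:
 h(x) = C1*exp(-25*x/6)


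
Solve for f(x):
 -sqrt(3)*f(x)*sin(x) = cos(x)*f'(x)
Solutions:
 f(x) = C1*cos(x)^(sqrt(3))


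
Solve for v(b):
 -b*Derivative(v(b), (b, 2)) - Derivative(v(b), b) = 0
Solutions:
 v(b) = C1 + C2*log(b)


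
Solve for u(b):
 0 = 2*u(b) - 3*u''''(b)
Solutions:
 u(b) = C1*exp(-2^(1/4)*3^(3/4)*b/3) + C2*exp(2^(1/4)*3^(3/4)*b/3) + C3*sin(2^(1/4)*3^(3/4)*b/3) + C4*cos(2^(1/4)*3^(3/4)*b/3)


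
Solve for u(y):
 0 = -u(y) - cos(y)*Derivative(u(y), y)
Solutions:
 u(y) = C1*sqrt(sin(y) - 1)/sqrt(sin(y) + 1)


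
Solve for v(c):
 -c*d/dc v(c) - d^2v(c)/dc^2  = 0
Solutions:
 v(c) = C1 + C2*erf(sqrt(2)*c/2)


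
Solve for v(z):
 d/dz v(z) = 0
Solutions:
 v(z) = C1


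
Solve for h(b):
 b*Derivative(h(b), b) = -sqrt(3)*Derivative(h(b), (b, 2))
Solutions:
 h(b) = C1 + C2*erf(sqrt(2)*3^(3/4)*b/6)


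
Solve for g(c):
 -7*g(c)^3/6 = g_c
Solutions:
 g(c) = -sqrt(3)*sqrt(-1/(C1 - 7*c))
 g(c) = sqrt(3)*sqrt(-1/(C1 - 7*c))


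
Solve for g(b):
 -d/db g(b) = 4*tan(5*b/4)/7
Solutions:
 g(b) = C1 + 16*log(cos(5*b/4))/35


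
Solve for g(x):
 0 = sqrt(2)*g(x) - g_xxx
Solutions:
 g(x) = C3*exp(2^(1/6)*x) + (C1*sin(2^(1/6)*sqrt(3)*x/2) + C2*cos(2^(1/6)*sqrt(3)*x/2))*exp(-2^(1/6)*x/2)


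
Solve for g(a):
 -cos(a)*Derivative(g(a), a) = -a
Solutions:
 g(a) = C1 + Integral(a/cos(a), a)


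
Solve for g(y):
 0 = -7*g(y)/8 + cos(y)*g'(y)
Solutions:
 g(y) = C1*(sin(y) + 1)^(7/16)/(sin(y) - 1)^(7/16)


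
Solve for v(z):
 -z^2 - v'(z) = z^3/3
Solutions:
 v(z) = C1 - z^4/12 - z^3/3


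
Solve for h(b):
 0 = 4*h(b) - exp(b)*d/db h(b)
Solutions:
 h(b) = C1*exp(-4*exp(-b))


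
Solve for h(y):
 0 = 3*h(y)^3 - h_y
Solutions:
 h(y) = -sqrt(2)*sqrt(-1/(C1 + 3*y))/2
 h(y) = sqrt(2)*sqrt(-1/(C1 + 3*y))/2


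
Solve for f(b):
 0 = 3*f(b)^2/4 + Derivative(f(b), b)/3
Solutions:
 f(b) = 4/(C1 + 9*b)


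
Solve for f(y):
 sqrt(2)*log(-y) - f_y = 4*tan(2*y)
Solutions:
 f(y) = C1 + sqrt(2)*y*(log(-y) - 1) + 2*log(cos(2*y))


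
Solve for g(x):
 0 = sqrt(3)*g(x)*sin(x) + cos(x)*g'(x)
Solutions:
 g(x) = C1*cos(x)^(sqrt(3))


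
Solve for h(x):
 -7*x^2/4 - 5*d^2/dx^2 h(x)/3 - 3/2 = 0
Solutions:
 h(x) = C1 + C2*x - 7*x^4/80 - 9*x^2/20


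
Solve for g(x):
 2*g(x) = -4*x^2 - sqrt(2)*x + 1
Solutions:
 g(x) = -2*x^2 - sqrt(2)*x/2 + 1/2


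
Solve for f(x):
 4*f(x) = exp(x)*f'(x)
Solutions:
 f(x) = C1*exp(-4*exp(-x))


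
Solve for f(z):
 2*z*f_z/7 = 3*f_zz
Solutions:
 f(z) = C1 + C2*erfi(sqrt(21)*z/21)


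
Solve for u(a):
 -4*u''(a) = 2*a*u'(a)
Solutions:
 u(a) = C1 + C2*erf(a/2)


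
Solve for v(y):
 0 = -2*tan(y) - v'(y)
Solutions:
 v(y) = C1 + 2*log(cos(y))


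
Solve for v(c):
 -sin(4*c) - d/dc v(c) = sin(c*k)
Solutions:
 v(c) = C1 + cos(4*c)/4 + cos(c*k)/k


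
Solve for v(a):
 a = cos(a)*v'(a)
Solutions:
 v(a) = C1 + Integral(a/cos(a), a)


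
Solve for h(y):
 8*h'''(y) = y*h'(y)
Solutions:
 h(y) = C1 + Integral(C2*airyai(y/2) + C3*airybi(y/2), y)


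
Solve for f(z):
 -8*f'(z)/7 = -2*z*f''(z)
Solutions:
 f(z) = C1 + C2*z^(11/7)


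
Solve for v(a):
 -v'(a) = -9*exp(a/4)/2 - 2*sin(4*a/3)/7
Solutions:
 v(a) = C1 + 18*exp(a/4) - 3*cos(4*a/3)/14


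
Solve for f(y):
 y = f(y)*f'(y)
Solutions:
 f(y) = -sqrt(C1 + y^2)
 f(y) = sqrt(C1 + y^2)


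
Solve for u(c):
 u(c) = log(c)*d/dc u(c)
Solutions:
 u(c) = C1*exp(li(c))


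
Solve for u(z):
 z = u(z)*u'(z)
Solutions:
 u(z) = -sqrt(C1 + z^2)
 u(z) = sqrt(C1 + z^2)


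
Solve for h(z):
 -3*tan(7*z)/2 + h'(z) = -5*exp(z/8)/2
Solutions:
 h(z) = C1 - 20*exp(z/8) - 3*log(cos(7*z))/14


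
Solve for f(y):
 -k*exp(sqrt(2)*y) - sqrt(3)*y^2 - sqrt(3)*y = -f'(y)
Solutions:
 f(y) = C1 + sqrt(2)*k*exp(sqrt(2)*y)/2 + sqrt(3)*y^3/3 + sqrt(3)*y^2/2


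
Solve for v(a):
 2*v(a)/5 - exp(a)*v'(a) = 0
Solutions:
 v(a) = C1*exp(-2*exp(-a)/5)


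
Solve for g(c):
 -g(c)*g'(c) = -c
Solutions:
 g(c) = -sqrt(C1 + c^2)
 g(c) = sqrt(C1 + c^2)


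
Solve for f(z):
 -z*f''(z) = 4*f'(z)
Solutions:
 f(z) = C1 + C2/z^3


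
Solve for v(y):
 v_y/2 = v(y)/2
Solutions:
 v(y) = C1*exp(y)


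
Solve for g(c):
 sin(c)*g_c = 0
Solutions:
 g(c) = C1


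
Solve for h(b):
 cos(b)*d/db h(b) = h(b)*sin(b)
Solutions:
 h(b) = C1/cos(b)


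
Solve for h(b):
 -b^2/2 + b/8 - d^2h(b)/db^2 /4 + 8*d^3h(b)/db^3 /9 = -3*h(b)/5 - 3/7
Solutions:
 h(b) = C1*exp(3*b*(5*5^(1/3)/(64*sqrt(1019) + 2043)^(1/3) + 10 + 5^(2/3)*(64*sqrt(1019) + 2043)^(1/3))/320)*sin(3*sqrt(3)*5^(1/3)*b*(-5^(1/3)*(64*sqrt(1019) + 2043)^(1/3) + 5/(64*sqrt(1019) + 2043)^(1/3))/320) + C2*exp(3*b*(5*5^(1/3)/(64*sqrt(1019) + 2043)^(1/3) + 10 + 5^(2/3)*(64*sqrt(1019) + 2043)^(1/3))/320)*cos(3*sqrt(3)*5^(1/3)*b*(-5^(1/3)*(64*sqrt(1019) + 2043)^(1/3) + 5/(64*sqrt(1019) + 2043)^(1/3))/320) + C3*exp(3*b*(-5^(2/3)*(64*sqrt(1019) + 2043)^(1/3) - 5*5^(1/3)/(64*sqrt(1019) + 2043)^(1/3) + 5)/160) + 5*b^2/6 - 5*b/24 - 5/252


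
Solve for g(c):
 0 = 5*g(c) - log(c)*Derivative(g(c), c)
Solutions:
 g(c) = C1*exp(5*li(c))


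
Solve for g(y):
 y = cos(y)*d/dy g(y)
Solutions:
 g(y) = C1 + Integral(y/cos(y), y)


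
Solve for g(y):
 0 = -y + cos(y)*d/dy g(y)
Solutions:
 g(y) = C1 + Integral(y/cos(y), y)


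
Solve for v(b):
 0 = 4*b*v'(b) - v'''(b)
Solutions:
 v(b) = C1 + Integral(C2*airyai(2^(2/3)*b) + C3*airybi(2^(2/3)*b), b)


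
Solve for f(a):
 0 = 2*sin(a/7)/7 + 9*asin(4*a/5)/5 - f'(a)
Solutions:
 f(a) = C1 + 9*a*asin(4*a/5)/5 + 9*sqrt(25 - 16*a^2)/20 - 2*cos(a/7)


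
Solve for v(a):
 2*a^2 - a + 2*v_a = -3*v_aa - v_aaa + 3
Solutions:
 v(a) = C1 + C2*exp(-2*a) + C3*exp(-a) - a^3/3 + 7*a^2/4 - 11*a/4


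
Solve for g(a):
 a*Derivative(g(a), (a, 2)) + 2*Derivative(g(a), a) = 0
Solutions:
 g(a) = C1 + C2/a


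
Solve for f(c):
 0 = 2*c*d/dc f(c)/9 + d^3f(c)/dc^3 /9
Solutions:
 f(c) = C1 + Integral(C2*airyai(-2^(1/3)*c) + C3*airybi(-2^(1/3)*c), c)


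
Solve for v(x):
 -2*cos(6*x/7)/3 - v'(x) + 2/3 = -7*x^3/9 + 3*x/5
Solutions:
 v(x) = C1 + 7*x^4/36 - 3*x^2/10 + 2*x/3 - 7*sin(6*x/7)/9


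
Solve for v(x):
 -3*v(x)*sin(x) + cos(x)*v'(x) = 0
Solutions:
 v(x) = C1/cos(x)^3


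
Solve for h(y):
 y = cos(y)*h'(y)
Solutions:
 h(y) = C1 + Integral(y/cos(y), y)


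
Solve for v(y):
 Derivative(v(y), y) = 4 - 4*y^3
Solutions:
 v(y) = C1 - y^4 + 4*y


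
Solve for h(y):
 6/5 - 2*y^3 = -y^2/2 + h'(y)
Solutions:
 h(y) = C1 - y^4/2 + y^3/6 + 6*y/5


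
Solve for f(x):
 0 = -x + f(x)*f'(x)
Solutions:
 f(x) = -sqrt(C1 + x^2)
 f(x) = sqrt(C1 + x^2)


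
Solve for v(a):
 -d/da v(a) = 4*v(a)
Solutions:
 v(a) = C1*exp(-4*a)


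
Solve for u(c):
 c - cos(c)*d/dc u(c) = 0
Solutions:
 u(c) = C1 + Integral(c/cos(c), c)


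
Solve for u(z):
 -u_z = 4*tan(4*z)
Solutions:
 u(z) = C1 + log(cos(4*z))


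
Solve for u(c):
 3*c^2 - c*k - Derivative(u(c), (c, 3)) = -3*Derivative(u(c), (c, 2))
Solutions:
 u(c) = C1 + C2*c + C3*exp(3*c) - c^4/12 + c^3*(k - 2)/18 + c^2*(k - 2)/18


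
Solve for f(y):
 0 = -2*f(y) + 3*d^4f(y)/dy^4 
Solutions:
 f(y) = C1*exp(-2^(1/4)*3^(3/4)*y/3) + C2*exp(2^(1/4)*3^(3/4)*y/3) + C3*sin(2^(1/4)*3^(3/4)*y/3) + C4*cos(2^(1/4)*3^(3/4)*y/3)


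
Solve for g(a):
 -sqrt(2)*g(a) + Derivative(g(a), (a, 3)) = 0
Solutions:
 g(a) = C3*exp(2^(1/6)*a) + (C1*sin(2^(1/6)*sqrt(3)*a/2) + C2*cos(2^(1/6)*sqrt(3)*a/2))*exp(-2^(1/6)*a/2)


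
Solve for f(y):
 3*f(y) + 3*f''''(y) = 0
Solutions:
 f(y) = (C1*sin(sqrt(2)*y/2) + C2*cos(sqrt(2)*y/2))*exp(-sqrt(2)*y/2) + (C3*sin(sqrt(2)*y/2) + C4*cos(sqrt(2)*y/2))*exp(sqrt(2)*y/2)


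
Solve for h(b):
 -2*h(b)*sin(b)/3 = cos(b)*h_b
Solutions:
 h(b) = C1*cos(b)^(2/3)


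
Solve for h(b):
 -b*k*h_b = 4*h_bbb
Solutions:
 h(b) = C1 + Integral(C2*airyai(2^(1/3)*b*(-k)^(1/3)/2) + C3*airybi(2^(1/3)*b*(-k)^(1/3)/2), b)


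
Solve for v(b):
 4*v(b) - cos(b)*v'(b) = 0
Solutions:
 v(b) = C1*(sin(b)^2 + 2*sin(b) + 1)/(sin(b)^2 - 2*sin(b) + 1)


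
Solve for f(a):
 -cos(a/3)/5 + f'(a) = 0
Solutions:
 f(a) = C1 + 3*sin(a/3)/5


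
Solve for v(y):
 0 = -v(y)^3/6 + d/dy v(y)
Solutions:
 v(y) = -sqrt(3)*sqrt(-1/(C1 + y))
 v(y) = sqrt(3)*sqrt(-1/(C1 + y))


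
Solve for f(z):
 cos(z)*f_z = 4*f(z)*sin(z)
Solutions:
 f(z) = C1/cos(z)^4


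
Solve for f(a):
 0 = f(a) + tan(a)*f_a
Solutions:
 f(a) = C1/sin(a)


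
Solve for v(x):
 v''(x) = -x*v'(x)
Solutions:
 v(x) = C1 + C2*erf(sqrt(2)*x/2)


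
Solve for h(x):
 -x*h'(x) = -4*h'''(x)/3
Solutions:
 h(x) = C1 + Integral(C2*airyai(6^(1/3)*x/2) + C3*airybi(6^(1/3)*x/2), x)


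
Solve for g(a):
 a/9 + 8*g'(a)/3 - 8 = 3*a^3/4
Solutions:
 g(a) = C1 + 9*a^4/128 - a^2/48 + 3*a


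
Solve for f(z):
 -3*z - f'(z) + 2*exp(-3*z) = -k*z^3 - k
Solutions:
 f(z) = C1 + k*z^4/4 + k*z - 3*z^2/2 - 2*exp(-3*z)/3


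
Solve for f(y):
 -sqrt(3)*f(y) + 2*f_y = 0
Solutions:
 f(y) = C1*exp(sqrt(3)*y/2)


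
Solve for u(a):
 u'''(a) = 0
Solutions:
 u(a) = C1 + C2*a + C3*a^2


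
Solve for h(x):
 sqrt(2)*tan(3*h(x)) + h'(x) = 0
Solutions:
 h(x) = -asin(C1*exp(-3*sqrt(2)*x))/3 + pi/3
 h(x) = asin(C1*exp(-3*sqrt(2)*x))/3


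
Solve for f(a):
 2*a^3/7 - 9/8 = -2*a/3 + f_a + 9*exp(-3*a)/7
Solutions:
 f(a) = C1 + a^4/14 + a^2/3 - 9*a/8 + 3*exp(-3*a)/7


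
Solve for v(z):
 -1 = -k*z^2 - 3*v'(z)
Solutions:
 v(z) = C1 - k*z^3/9 + z/3


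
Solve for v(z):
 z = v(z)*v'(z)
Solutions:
 v(z) = -sqrt(C1 + z^2)
 v(z) = sqrt(C1 + z^2)


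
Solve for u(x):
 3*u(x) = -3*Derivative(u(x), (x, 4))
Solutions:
 u(x) = (C1*sin(sqrt(2)*x/2) + C2*cos(sqrt(2)*x/2))*exp(-sqrt(2)*x/2) + (C3*sin(sqrt(2)*x/2) + C4*cos(sqrt(2)*x/2))*exp(sqrt(2)*x/2)


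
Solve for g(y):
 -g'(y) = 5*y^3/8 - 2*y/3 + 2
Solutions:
 g(y) = C1 - 5*y^4/32 + y^2/3 - 2*y


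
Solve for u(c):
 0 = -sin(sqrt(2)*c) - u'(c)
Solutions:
 u(c) = C1 + sqrt(2)*cos(sqrt(2)*c)/2


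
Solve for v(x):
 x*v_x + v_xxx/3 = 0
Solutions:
 v(x) = C1 + Integral(C2*airyai(-3^(1/3)*x) + C3*airybi(-3^(1/3)*x), x)


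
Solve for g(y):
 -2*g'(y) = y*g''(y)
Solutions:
 g(y) = C1 + C2/y


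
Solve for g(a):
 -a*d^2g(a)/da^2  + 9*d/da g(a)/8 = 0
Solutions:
 g(a) = C1 + C2*a^(17/8)


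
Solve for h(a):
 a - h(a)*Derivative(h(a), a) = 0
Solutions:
 h(a) = -sqrt(C1 + a^2)
 h(a) = sqrt(C1 + a^2)


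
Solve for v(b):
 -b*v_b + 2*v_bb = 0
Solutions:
 v(b) = C1 + C2*erfi(b/2)


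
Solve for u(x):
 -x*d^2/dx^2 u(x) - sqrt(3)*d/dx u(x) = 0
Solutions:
 u(x) = C1 + C2*x^(1 - sqrt(3))


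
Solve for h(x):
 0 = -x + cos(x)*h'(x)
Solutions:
 h(x) = C1 + Integral(x/cos(x), x)


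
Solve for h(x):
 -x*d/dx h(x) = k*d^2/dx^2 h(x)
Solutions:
 h(x) = C1 + C2*sqrt(k)*erf(sqrt(2)*x*sqrt(1/k)/2)


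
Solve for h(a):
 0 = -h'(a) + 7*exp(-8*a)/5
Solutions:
 h(a) = C1 - 7*exp(-8*a)/40


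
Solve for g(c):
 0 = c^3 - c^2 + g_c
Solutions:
 g(c) = C1 - c^4/4 + c^3/3


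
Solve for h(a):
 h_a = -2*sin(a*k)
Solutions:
 h(a) = C1 + 2*cos(a*k)/k


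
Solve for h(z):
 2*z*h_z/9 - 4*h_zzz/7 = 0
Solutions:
 h(z) = C1 + Integral(C2*airyai(84^(1/3)*z/6) + C3*airybi(84^(1/3)*z/6), z)


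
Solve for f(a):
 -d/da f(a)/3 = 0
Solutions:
 f(a) = C1


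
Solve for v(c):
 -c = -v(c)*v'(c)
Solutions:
 v(c) = -sqrt(C1 + c^2)
 v(c) = sqrt(C1 + c^2)


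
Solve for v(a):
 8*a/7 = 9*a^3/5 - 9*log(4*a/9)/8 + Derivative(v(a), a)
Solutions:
 v(a) = C1 - 9*a^4/20 + 4*a^2/7 + 9*a*log(a)/8 - 9*a*log(3)/4 - 9*a/8 + 9*a*log(2)/4


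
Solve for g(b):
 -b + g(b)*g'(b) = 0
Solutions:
 g(b) = -sqrt(C1 + b^2)
 g(b) = sqrt(C1 + b^2)


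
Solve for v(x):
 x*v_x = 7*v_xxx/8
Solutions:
 v(x) = C1 + Integral(C2*airyai(2*7^(2/3)*x/7) + C3*airybi(2*7^(2/3)*x/7), x)


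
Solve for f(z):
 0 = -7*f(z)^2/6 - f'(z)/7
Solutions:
 f(z) = 6/(C1 + 49*z)


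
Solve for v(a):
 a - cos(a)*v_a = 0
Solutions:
 v(a) = C1 + Integral(a/cos(a), a)


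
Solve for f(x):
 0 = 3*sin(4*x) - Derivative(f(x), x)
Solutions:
 f(x) = C1 - 3*cos(4*x)/4


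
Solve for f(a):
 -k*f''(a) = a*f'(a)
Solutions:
 f(a) = C1 + C2*sqrt(k)*erf(sqrt(2)*a*sqrt(1/k)/2)


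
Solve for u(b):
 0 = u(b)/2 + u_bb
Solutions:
 u(b) = C1*sin(sqrt(2)*b/2) + C2*cos(sqrt(2)*b/2)


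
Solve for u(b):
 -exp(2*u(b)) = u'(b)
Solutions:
 u(b) = log(-sqrt(-1/(C1 - b))) - log(2)/2
 u(b) = log(-1/(C1 - b))/2 - log(2)/2


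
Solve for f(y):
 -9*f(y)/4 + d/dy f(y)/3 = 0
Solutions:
 f(y) = C1*exp(27*y/4)


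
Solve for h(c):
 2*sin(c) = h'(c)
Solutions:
 h(c) = C1 - 2*cos(c)


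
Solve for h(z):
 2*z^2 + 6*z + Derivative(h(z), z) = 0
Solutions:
 h(z) = C1 - 2*z^3/3 - 3*z^2


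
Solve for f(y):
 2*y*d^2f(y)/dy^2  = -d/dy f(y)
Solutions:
 f(y) = C1 + C2*sqrt(y)


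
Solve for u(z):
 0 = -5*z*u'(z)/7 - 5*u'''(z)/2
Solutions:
 u(z) = C1 + Integral(C2*airyai(-2^(1/3)*7^(2/3)*z/7) + C3*airybi(-2^(1/3)*7^(2/3)*z/7), z)


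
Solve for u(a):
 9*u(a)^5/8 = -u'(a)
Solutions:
 u(a) = -2^(1/4)*(1/(C1 + 9*a))^(1/4)
 u(a) = 2^(1/4)*(1/(C1 + 9*a))^(1/4)
 u(a) = -2^(1/4)*I*(1/(C1 + 9*a))^(1/4)
 u(a) = 2^(1/4)*I*(1/(C1 + 9*a))^(1/4)


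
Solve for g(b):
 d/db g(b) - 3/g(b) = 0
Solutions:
 g(b) = -sqrt(C1 + 6*b)
 g(b) = sqrt(C1 + 6*b)


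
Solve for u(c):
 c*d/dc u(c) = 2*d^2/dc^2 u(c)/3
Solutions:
 u(c) = C1 + C2*erfi(sqrt(3)*c/2)


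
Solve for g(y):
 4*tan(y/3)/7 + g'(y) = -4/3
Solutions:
 g(y) = C1 - 4*y/3 + 12*log(cos(y/3))/7


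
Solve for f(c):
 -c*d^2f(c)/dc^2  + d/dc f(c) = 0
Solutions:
 f(c) = C1 + C2*c^2


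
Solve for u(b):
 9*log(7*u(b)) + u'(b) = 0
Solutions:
 Integral(1/(log(_y) + log(7)), (_y, u(b)))/9 = C1 - b
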